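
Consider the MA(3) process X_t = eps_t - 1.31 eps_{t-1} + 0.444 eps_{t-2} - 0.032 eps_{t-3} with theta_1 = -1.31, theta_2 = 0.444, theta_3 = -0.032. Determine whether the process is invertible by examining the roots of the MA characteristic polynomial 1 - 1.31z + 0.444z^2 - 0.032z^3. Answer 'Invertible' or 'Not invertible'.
\text{Invertible}

The MA(q) characteristic polynomial is P(z) = 1 - 1.31z + 0.444z^2 - 0.032z^3.
Invertibility requires all roots to lie outside the unit circle, i.e. |z| > 1 for every root.
Degree 3: look for a simple real root z0 first, then factor out (1 - z/z0) and solve the remaining quadratic.
Testing z0 = 2.5: P(2.5) = 1 + (-1.31)(2.5) + (0.444)(2.5)^2 + (-0.032)(2.5)^3
  = 1 + (-3.275) + (2.775) + (-0.5) = 0.  So z_0 = 2.5 is a root, |z_0| = 2.5.
Divide out the factor (1 - 0.4 z) = (1 - z/z0) (since 1/z0 = 0.4):
  P(z) = (1 - 0.4 z)(1 + (-0.91) z + (0.08) z^2)
  [check: z-coef -0.91 - (0.4) = -1.31; z^2-coef 0.08 - (0.4)(-0.91) = 0.444; z^3-coef -(0.4)(0.08) = -0.032.]
Remaining roots from the quadratic factor 1 + (-0.91) z + (0.08) z^2:
  Set 1 + (-0.91) z + (0.08) z^2 = 0, i.e. a z^2 + b z + c = 0 with a = 0.08, b = -0.91, c = 1.
  Discriminant D = b^2 - 4ac = (-0.91)^2 - 4*(0.08)*1 = 0.8281 - (0.32) = 0.5081.
  D >= 0, so the roots are real: z = (-b +/- sqrt(D)) / (2a) = (0.91 +/- 0.712811) / (0.16).
    z_1 = (0.91 + 0.712811) / (0.16) = 10.1426,   |z_1| = 10.1426.
    z_2 = (0.91 - 0.712811) / (0.16) = 1.2324,   |z_2| = 1.2324.
Moduli of all roots: 2.5000, 10.1426, 1.2324.
All moduli strictly greater than 1? Yes.
Verdict: Invertible.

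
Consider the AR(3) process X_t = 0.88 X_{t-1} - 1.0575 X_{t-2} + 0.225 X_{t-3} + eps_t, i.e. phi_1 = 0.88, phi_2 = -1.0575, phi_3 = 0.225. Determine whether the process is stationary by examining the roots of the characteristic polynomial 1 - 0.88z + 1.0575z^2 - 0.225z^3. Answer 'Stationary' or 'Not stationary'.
\text{Stationary}

The AR(p) characteristic polynomial is P(z) = 1 - 0.88z + 1.0575z^2 - 0.225z^3.
Stationarity requires all roots to lie outside the unit circle, i.e. |z| > 1 for every root.
Degree 3: look for a simple real root z0 first, then factor out (1 - z/z0) and solve the remaining quadratic.
Testing z0 = 4: P(4) = 1 + (-0.88)(4) + (1.0575)(4)^2 + (-0.225)(4)^3
  = 1 + (-3.52) + (16.92) + (-14.4) = 0.  So z_0 = 4 is a root, |z_0| = 4.
Divide out the factor (1 - 0.25 z) = (1 - z/z0) (since 1/z0 = 0.25):
  P(z) = (1 - 0.25 z)(1 + (-0.63) z + (0.9) z^2)
  [check: z-coef -0.63 - (0.25) = -0.88; z^2-coef 0.9 - (0.25)(-0.63) = 1.0575; z^3-coef -(0.25)(0.9) = -0.225.]
Remaining roots from the quadratic factor 1 + (-0.63) z + (0.9) z^2:
  Set 1 + (-0.63) z + (0.9) z^2 = 0, i.e. a z^2 + b z + c = 0 with a = 0.9, b = -0.63, c = 1.
  Discriminant D = b^2 - 4ac = (-0.63)^2 - 4*(0.9)*1 = 0.3969 - (3.6) = -3.2031.
  D < 0, so the roots are the complex-conjugate pair z = (-b +/- i sqrt(-D)) / (2a) = 0.35 +/- 0.9943i.
  For a conjugate pair |z|^2 = z * conj(z) = (product of roots) = c/a = 1/(0.9) = 1.111111, so |z| = sqrt(1.111111) = 1.0541 for both roots.
Moduli of all roots: 4.0000, 1.0541, 1.0541.
All moduli strictly greater than 1? Yes.
Verdict: Stationary.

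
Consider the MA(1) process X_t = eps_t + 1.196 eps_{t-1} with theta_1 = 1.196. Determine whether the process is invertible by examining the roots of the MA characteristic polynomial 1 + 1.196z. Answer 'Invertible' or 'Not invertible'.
\text{Not invertible}

The MA(q) characteristic polynomial is P(z) = 1 + 1.196z.
Invertibility requires all roots to lie outside the unit circle, i.e. |z| > 1 for every root.
This is linear in z: 1 + (1.196) z = 0  =>  z = -1/(1.196) = -0.83612,  |z| = 0.83612.
Moduli of all roots: 0.8361.
All moduli strictly greater than 1? No.
Verdict: Not invertible.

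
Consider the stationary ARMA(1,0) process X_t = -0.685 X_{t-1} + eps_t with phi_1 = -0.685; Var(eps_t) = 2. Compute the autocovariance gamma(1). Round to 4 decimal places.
\gamma(1) = -2.5811

Multiply the model equation by X_{t-k} and take expectations. With theta_0 = psi_0 = 1 and psi_j the MA(infinity) weights, this gives
  gamma(k) - sum_i phi_i gamma(k-i) = c_k,
  c_k = sigma^2 * sum_{j=k..q} theta_j psi_{j-k}   (c_k = 0 for k > q),
using gamma(-m) = gamma(m).
Pure AR (q = 0): c_0 = sigma^2 = 2, c_k = 0 for k >= 1.
Equations for k = 0 and k = 1 (AR order 1):
  gamma(0) = phi_1 gamma(1) + c_0
  gamma(1) = phi_1 gamma(0) + c_1
Substituting the second into the first: gamma(0) (1 - phi_1^2) = c_0 + phi_1 c_1, so
  gamma(0) = c_0 / (1 - phi_1^2) = 2 / (1 - (-0.685)^2) = 2 / 0.530775 = 3.768075.
  gamma(1) = phi_1 gamma(0) = (-0.685)(3.768075) = -2.581131.
Therefore gamma(1) = -2.5811 (to 4 decimal places).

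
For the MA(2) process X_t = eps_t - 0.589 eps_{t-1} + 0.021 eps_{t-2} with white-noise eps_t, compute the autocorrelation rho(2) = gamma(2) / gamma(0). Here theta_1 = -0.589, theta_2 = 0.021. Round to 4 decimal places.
\rho(2) = 0.0156

For an MA(q) process with theta_0 = 1, the autocovariance is
  gamma(k) = sigma^2 * sum_{i=0..q-k} theta_i * theta_{i+k},
and rho(k) = gamma(k) / gamma(0). Sigma^2 cancels.
  numerator   = (1)*(0.021) = 0.021.
  denominator = (1)^2 + (-0.589)^2 + (0.021)^2 = 1.347362.
  rho(2) = 0.021 / 1.347362 = 0.0156.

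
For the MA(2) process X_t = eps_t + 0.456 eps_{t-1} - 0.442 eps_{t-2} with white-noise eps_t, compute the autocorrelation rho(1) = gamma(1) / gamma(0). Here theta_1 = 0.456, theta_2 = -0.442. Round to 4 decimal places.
\rho(1) = 0.1813

For an MA(q) process with theta_0 = 1, the autocovariance is
  gamma(k) = sigma^2 * sum_{i=0..q-k} theta_i * theta_{i+k},
and rho(k) = gamma(k) / gamma(0). Sigma^2 cancels.
  numerator   = (1)*(0.456) + (0.456)*(-0.442) = 0.254448.
  denominator = (1)^2 + (0.456)^2 + (-0.442)^2 = 1.4033.
  rho(1) = 0.254448 / 1.4033 = 0.1813.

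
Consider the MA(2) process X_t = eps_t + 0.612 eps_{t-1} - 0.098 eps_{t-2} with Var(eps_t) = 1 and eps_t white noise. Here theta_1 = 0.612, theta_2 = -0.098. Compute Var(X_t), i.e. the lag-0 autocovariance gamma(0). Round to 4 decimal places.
\gamma(0) = 1.3841

For an MA(q) process X_t = eps_t + sum_i theta_i eps_{t-i} with
Var(eps_t) = sigma^2, the variance is
  gamma(0) = sigma^2 * (1 + sum_i theta_i^2).
  sum_i theta_i^2 = (0.612)^2 + (-0.098)^2 = 0.374544 + 0.009604 = 0.384148.
  gamma(0) = 1 * (1 + 0.384148) = 1 * 1.384148 = 1.384148, which rounds to 1.3841.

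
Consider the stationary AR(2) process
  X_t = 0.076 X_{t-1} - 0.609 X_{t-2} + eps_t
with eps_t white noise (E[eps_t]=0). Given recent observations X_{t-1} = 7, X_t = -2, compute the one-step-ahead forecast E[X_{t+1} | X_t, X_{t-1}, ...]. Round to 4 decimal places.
E[X_{t+1} \mid \mathcal F_t] = -4.4150

For an AR(p) model X_t = c + sum_i phi_i X_{t-i} + eps_t, the
one-step-ahead conditional mean is
  E[X_{t+1} | X_t, ...] = c + sum_i phi_i X_{t+1-i}.
Substitute known values:
  E[X_{t+1} | ...] = (0.076) * (-2) + (-0.609) * (7)
                   = -4.4150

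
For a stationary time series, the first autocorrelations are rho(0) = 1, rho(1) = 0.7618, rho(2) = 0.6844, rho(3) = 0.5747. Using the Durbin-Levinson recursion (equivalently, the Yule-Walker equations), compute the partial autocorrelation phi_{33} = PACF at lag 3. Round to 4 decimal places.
\phi_{33} = -0.0160

The PACF at lag k is phi_{kk}, the last component of the solution
to the Yule-Walker system G_k phi = r_k where
  (G_k)_{ij} = rho(|i - j|), (r_k)_i = rho(i), i,j = 1..k.
Equivalently, Durbin-Levinson gives phi_{kk} iteratively:
  phi_{11} = rho(1)
  phi_{kk} = [rho(k) - sum_{j=1..k-1} phi_{k-1,j} rho(k-j)]
            / [1 - sum_{j=1..k-1} phi_{k-1,j} rho(j)],
  phi_{k,j} = phi_{k-1,j} - phi_{kk} phi_{k-1,k-j},  j = 1..k-1.
Step k = 1:
  phi_11 = rho(1) = 0.7618.
Step k = 2:
  phi_22 = [rho(2) - phi_11 rho(1)] / [1 - phi_11 rho(1)] = [0.6844 - (0.7618)(0.7618)] / [1 - (0.7618)(0.7618)]
         = 0.10406076 / 0.41966076 = 0.247964.
  Update: phi_21 = phi_11 - phi_22 phi_11 = 0.7618 - (0.247964)(0.7618) = 0.572901.
Step k = 3:
  phi_33 = [rho(3) - phi_21 rho(2) - phi_22 rho(1)] / [1 - phi_21 rho(1) - phi_22 rho(2)]
    numerator   = 0.5747 - (0.572901)(0.6844) - (0.247964)(0.7618) = -0.00629244
    denominator = 1 - (0.572901)(0.7618) - (0.247964)(0.6844) = 0.39385744
  phi_33 = -0.00629244 / 0.39385744 = -0.016.
Therefore phi_{33} = -0.0160.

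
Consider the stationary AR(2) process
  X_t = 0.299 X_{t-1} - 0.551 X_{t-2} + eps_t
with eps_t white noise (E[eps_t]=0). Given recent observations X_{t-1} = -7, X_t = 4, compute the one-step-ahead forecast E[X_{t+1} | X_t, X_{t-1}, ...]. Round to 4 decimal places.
E[X_{t+1} \mid \mathcal F_t] = 5.0530

For an AR(p) model X_t = c + sum_i phi_i X_{t-i} + eps_t, the
one-step-ahead conditional mean is
  E[X_{t+1} | X_t, ...] = c + sum_i phi_i X_{t+1-i}.
Substitute known values:
  E[X_{t+1} | ...] = (0.299) * (4) + (-0.551) * (-7)
                   = 5.0530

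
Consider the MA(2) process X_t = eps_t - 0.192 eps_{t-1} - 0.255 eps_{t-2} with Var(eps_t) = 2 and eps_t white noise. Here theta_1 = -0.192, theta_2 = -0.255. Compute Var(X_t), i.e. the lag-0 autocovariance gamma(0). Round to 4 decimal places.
\gamma(0) = 2.2038

For an MA(q) process X_t = eps_t + sum_i theta_i eps_{t-i} with
Var(eps_t) = sigma^2, the variance is
  gamma(0) = sigma^2 * (1 + sum_i theta_i^2).
  sum_i theta_i^2 = (-0.192)^2 + (-0.255)^2 = 0.036864 + 0.065025 = 0.101889.
  gamma(0) = 2 * (1 + 0.101889) = 2 * 1.101889 = 2.203778, which rounds to 2.2038.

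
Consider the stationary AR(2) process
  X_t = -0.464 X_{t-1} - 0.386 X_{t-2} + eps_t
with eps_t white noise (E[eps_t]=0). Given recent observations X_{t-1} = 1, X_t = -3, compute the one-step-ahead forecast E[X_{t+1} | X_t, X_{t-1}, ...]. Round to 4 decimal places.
E[X_{t+1} \mid \mathcal F_t] = 1.0060

For an AR(p) model X_t = c + sum_i phi_i X_{t-i} + eps_t, the
one-step-ahead conditional mean is
  E[X_{t+1} | X_t, ...] = c + sum_i phi_i X_{t+1-i}.
Substitute known values:
  E[X_{t+1} | ...] = (-0.464) * (-3) + (-0.386) * (1)
                   = 1.0060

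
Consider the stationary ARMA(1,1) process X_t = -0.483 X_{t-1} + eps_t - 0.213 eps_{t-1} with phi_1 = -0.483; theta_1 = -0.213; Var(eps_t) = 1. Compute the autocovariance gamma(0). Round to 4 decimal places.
\gamma(0) = 1.6318

Multiply the model equation by X_{t-k} and take expectations. With theta_0 = psi_0 = 1 and psi_j the MA(infinity) weights, this gives
  gamma(k) - sum_i phi_i gamma(k-i) = c_k,
  c_k = sigma^2 * sum_{j=k..q} theta_j psi_{j-k}   (c_k = 0 for k > q),
using gamma(-m) = gamma(m).
psi-weights needed (psi_j = theta_j + sum_i phi_i psi_{j-i}):
  psi_1 = theta_1 + phi_1 = -0.213 + (-0.483) = -0.696
Right-hand sides:
  c_0 = sigma^2 (1 + theta_1 psi_1) = 1 * (1 + (-0.213)(-0.696)) = 1 * 1.148248 = 1.148248
  c_1 = sigma^2 theta_1 = 1 * (-0.213) = -0.213
  c_2 = 0
Equations for k = 0 and k = 1 (AR order 1):
  gamma(0) = phi_1 gamma(1) + c_0
  gamma(1) = phi_1 gamma(0) + c_1
Substituting the second into the first: gamma(0) (1 - phi_1^2) = c_0 + phi_1 c_1, so
  gamma(0) = (c_0 + phi_1 c_1) / (1 - phi_1^2) = (1.148248 + (-0.483)(-0.213)) / (1 - (-0.483)^2) = 1.251127 / 0.766711 = 1.63181.
Therefore gamma(0) = 1.6318 (to 4 decimal places).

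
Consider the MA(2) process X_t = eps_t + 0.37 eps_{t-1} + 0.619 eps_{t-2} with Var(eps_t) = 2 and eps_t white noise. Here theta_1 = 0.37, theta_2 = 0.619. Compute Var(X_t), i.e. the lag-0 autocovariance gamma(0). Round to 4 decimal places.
\gamma(0) = 3.0401

For an MA(q) process X_t = eps_t + sum_i theta_i eps_{t-i} with
Var(eps_t) = sigma^2, the variance is
  gamma(0) = sigma^2 * (1 + sum_i theta_i^2).
  sum_i theta_i^2 = (0.37)^2 + (0.619)^2 = 0.1369 + 0.383161 = 0.520061.
  gamma(0) = 2 * (1 + 0.520061) = 2 * 1.520061 = 3.040122, which rounds to 3.0401.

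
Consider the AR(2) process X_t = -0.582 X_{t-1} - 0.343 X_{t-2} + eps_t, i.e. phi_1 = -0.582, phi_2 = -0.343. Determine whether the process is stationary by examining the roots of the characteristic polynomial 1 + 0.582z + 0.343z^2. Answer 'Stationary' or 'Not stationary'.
\text{Stationary}

The AR(p) characteristic polynomial is P(z) = 1 + 0.582z + 0.343z^2.
Stationarity requires all roots to lie outside the unit circle, i.e. |z| > 1 for every root.
Set 1 + (0.582) z + (0.343) z^2 = 0, i.e. a z^2 + b z + c = 0 with a = 0.343, b = 0.582, c = 1.
Discriminant D = b^2 - 4ac = (0.582)^2 - 4*(0.343)*1 = 0.338724 - (1.372) = -1.033276.
D < 0, so the roots are the complex-conjugate pair z = (-b +/- i sqrt(-D)) / (2a) = -0.8484 +/- 1.4818i.
For a conjugate pair |z|^2 = z * conj(z) = (product of roots) = c/a = 1/(0.343) = 2.915452, so |z| = sqrt(2.915452) = 1.7075 for both roots.
Moduli of all roots: 1.7075, 1.7075.
All moduli strictly greater than 1? Yes.
Verdict: Stationary.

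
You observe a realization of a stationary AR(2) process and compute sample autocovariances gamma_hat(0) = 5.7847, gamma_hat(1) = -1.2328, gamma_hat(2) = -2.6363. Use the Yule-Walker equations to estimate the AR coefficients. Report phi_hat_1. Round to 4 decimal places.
\hat\phi_{1} = -0.3250

The Yule-Walker equations for an AR(p) process read, in matrix form,
  Gamma_p phi = r_p,   with   (Gamma_p)_{ij} = gamma(|i - j|),
                       (r_p)_i = gamma(i),   i,j = 1..p.
Substitute the sample gammas (Toeplitz matrix and right-hand side of size 2):
  Gamma_p = [[5.7847, -1.2328], [-1.2328, 5.7847]]
  r_p     = [-1.2328, -2.6363]
Written out:
  5.7847 phi_1 - 1.2328 phi_2 = -1.2328
  -1.2328 phi_1 + 5.7847 phi_2 = -2.6363
Solve by Cramer's rule:
  det = gamma(0)^2 - gamma(1)^2 = (5.7847)^2 - (-1.2328)^2 = 33.46275409 - 1.51979584 = 31.94295825
  phi_hat_1 = [gamma(1) gamma(0) - gamma(1) gamma(2)] / det = [(-1.2328)(5.7847) - (-1.2328)(-2.6363)] / 31.94295825 = -10.3814088 / 31.94295825 = -0.325
  phi_hat_2 = [gamma(0) gamma(2) - gamma(1)^2] / det = [(5.7847)(-2.6363) - (-1.2328)^2] / 31.94295825 = -16.77000045 / 31.94295825 = -0.525
So phi_hat = [-0.3250, -0.5250].
Therefore phi_hat_1 = -0.3250.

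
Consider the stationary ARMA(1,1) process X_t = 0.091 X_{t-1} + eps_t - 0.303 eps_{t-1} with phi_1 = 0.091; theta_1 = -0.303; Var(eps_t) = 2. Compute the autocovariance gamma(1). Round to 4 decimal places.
\gamma(1) = -0.4158

Multiply the model equation by X_{t-k} and take expectations. With theta_0 = psi_0 = 1 and psi_j the MA(infinity) weights, this gives
  gamma(k) - sum_i phi_i gamma(k-i) = c_k,
  c_k = sigma^2 * sum_{j=k..q} theta_j psi_{j-k}   (c_k = 0 for k > q),
using gamma(-m) = gamma(m).
psi-weights needed (psi_j = theta_j + sum_i phi_i psi_{j-i}):
  psi_1 = theta_1 + phi_1 = -0.303 + (0.091) = -0.212
Right-hand sides:
  c_0 = sigma^2 (1 + theta_1 psi_1) = 2 * (1 + (-0.303)(-0.212)) = 2 * 1.064236 = 2.128472
  c_1 = sigma^2 theta_1 = 2 * (-0.303) = -0.606
  c_2 = 0
Equations for k = 0 and k = 1 (AR order 1):
  gamma(0) = phi_1 gamma(1) + c_0
  gamma(1) = phi_1 gamma(0) + c_1
Substituting the second into the first: gamma(0) (1 - phi_1^2) = c_0 + phi_1 c_1, so
  gamma(0) = (c_0 + phi_1 c_1) / (1 - phi_1^2) = (2.128472 + (0.091)(-0.606)) / (1 - (0.091)^2) = 2.073326 / 0.991719 = 2.090639.
  gamma(1) = phi_1 gamma(0) + c_1 = (0.091)(2.090639) + (-0.606) = -0.415752.
Therefore gamma(1) = -0.4158 (to 4 decimal places).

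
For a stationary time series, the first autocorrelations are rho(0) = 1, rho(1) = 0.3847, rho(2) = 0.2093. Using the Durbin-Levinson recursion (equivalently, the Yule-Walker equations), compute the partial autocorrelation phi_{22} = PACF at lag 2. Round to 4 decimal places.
\phi_{22} = 0.0720

The PACF at lag k is phi_{kk}, the last component of the solution
to the Yule-Walker system G_k phi = r_k where
  (G_k)_{ij} = rho(|i - j|), (r_k)_i = rho(i), i,j = 1..k.
Equivalently, Durbin-Levinson gives phi_{kk} iteratively:
  phi_{11} = rho(1)
  phi_{kk} = [rho(k) - sum_{j=1..k-1} phi_{k-1,j} rho(k-j)]
            / [1 - sum_{j=1..k-1} phi_{k-1,j} rho(j)],
  phi_{k,j} = phi_{k-1,j} - phi_{kk} phi_{k-1,k-j},  j = 1..k-1.
Step k = 1:
  phi_11 = rho(1) = 0.3847.
Step k = 2:
  phi_22 = [rho(2) - phi_11 rho(1)] / [1 - phi_11 rho(1)] = [0.2093 - (0.3847)(0.3847)] / [1 - (0.3847)(0.3847)]
         = 0.06130591 / 0.85200591 = 0.072.
Therefore phi_{22} = 0.0720.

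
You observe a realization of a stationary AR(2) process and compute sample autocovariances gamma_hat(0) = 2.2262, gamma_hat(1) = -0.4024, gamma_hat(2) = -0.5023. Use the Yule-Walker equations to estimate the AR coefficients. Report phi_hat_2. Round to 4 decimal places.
\hat\phi_{2} = -0.2670

The Yule-Walker equations for an AR(p) process read, in matrix form,
  Gamma_p phi = r_p,   with   (Gamma_p)_{ij} = gamma(|i - j|),
                       (r_p)_i = gamma(i),   i,j = 1..p.
Substitute the sample gammas (Toeplitz matrix and right-hand side of size 2):
  Gamma_p = [[2.2262, -0.4024], [-0.4024, 2.2262]]
  r_p     = [-0.4024, -0.5023]
Written out:
  2.2262 phi_1 - 0.4024 phi_2 = -0.4024
  -0.4024 phi_1 + 2.2262 phi_2 = -0.5023
Solve by Cramer's rule:
  det = gamma(0)^2 - gamma(1)^2 = (2.2262)^2 - (-0.4024)^2 = 4.95596644 - 0.16192576 = 4.79404068
  phi_hat_1 = [gamma(1) gamma(0) - gamma(1) gamma(2)] / det = [(-0.4024)(2.2262) - (-0.4024)(-0.5023)] / 4.79404068 = -1.0979484 / 4.79404068 = -0.229
  phi_hat_2 = [gamma(0) gamma(2) - gamma(1)^2] / det = [(2.2262)(-0.5023) - (-0.4024)^2] / 4.79404068 = -1.28014602 / 4.79404068 = -0.267
So phi_hat = [-0.2290, -0.2670].
Therefore phi_hat_2 = -0.2670.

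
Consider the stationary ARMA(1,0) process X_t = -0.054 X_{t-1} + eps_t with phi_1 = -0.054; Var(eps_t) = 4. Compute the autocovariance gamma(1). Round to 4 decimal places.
\gamma(1) = -0.2166

Multiply the model equation by X_{t-k} and take expectations. With theta_0 = psi_0 = 1 and psi_j the MA(infinity) weights, this gives
  gamma(k) - sum_i phi_i gamma(k-i) = c_k,
  c_k = sigma^2 * sum_{j=k..q} theta_j psi_{j-k}   (c_k = 0 for k > q),
using gamma(-m) = gamma(m).
Pure AR (q = 0): c_0 = sigma^2 = 4, c_k = 0 for k >= 1.
Equations for k = 0 and k = 1 (AR order 1):
  gamma(0) = phi_1 gamma(1) + c_0
  gamma(1) = phi_1 gamma(0) + c_1
Substituting the second into the first: gamma(0) (1 - phi_1^2) = c_0 + phi_1 c_1, so
  gamma(0) = c_0 / (1 - phi_1^2) = 4 / (1 - (-0.054)^2) = 4 / 0.997084 = 4.011698.
  gamma(1) = phi_1 gamma(0) = (-0.054)(4.011698) = -0.216632.
Therefore gamma(1) = -0.2166 (to 4 decimal places).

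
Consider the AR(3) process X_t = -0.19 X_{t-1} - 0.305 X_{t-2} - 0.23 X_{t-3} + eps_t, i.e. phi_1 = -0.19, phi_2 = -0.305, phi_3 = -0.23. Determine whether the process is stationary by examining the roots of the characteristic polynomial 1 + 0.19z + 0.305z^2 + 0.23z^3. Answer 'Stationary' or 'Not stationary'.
\text{Stationary}

The AR(p) characteristic polynomial is P(z) = 1 + 0.19z + 0.305z^2 + 0.23z^3.
Stationarity requires all roots to lie outside the unit circle, i.e. |z| > 1 for every root.
Degree 3: look for a simple real root z0 first, then factor out (1 - z/z0) and solve the remaining quadratic.
Testing z0 = -2: P(-2) = 1 + (0.19)(-2) + (0.305)(-2)^2 + (0.23)(-2)^3
  = 1 + (-0.38) + (1.22) + (-1.84) = 0.  So z_0 = -2 is a root, |z_0| = 2.
Divide out the factor (1 + 0.5 z) = (1 - z/z0) (since 1/z0 = -0.5):
  P(z) = (1 + 0.5 z)(1 + (-0.31) z + (0.46) z^2)
  [check: z-coef -0.31 - (-0.5) = 0.19; z^2-coef 0.46 - (-0.5)(-0.31) = 0.305; z^3-coef -(-0.5)(0.46) = 0.23.]
Remaining roots from the quadratic factor 1 + (-0.31) z + (0.46) z^2:
  Set 1 + (-0.31) z + (0.46) z^2 = 0, i.e. a z^2 + b z + c = 0 with a = 0.46, b = -0.31, c = 1.
  Discriminant D = b^2 - 4ac = (-0.31)^2 - 4*(0.46)*1 = 0.0961 - (1.84) = -1.7439.
  D < 0, so the roots are the complex-conjugate pair z = (-b +/- i sqrt(-D)) / (2a) = 0.337 +/- 1.4354i.
  For a conjugate pair |z|^2 = z * conj(z) = (product of roots) = c/a = 1/(0.46) = 2.173913, so |z| = sqrt(2.173913) = 1.4744 for both roots.
Moduli of all roots: 2.0000, 1.4744, 1.4744.
All moduli strictly greater than 1? Yes.
Verdict: Stationary.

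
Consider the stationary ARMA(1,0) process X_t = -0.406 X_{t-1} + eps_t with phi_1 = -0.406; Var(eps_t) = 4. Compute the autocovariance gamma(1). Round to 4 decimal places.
\gamma(1) = -1.9445

Multiply the model equation by X_{t-k} and take expectations. With theta_0 = psi_0 = 1 and psi_j the MA(infinity) weights, this gives
  gamma(k) - sum_i phi_i gamma(k-i) = c_k,
  c_k = sigma^2 * sum_{j=k..q} theta_j psi_{j-k}   (c_k = 0 for k > q),
using gamma(-m) = gamma(m).
Pure AR (q = 0): c_0 = sigma^2 = 4, c_k = 0 for k >= 1.
Equations for k = 0 and k = 1 (AR order 1):
  gamma(0) = phi_1 gamma(1) + c_0
  gamma(1) = phi_1 gamma(0) + c_1
Substituting the second into the first: gamma(0) (1 - phi_1^2) = c_0 + phi_1 c_1, so
  gamma(0) = c_0 / (1 - phi_1^2) = 4 / (1 - (-0.406)^2) = 4 / 0.835164 = 4.789478.
  gamma(1) = phi_1 gamma(0) = (-0.406)(4.789478) = -1.944528.
Therefore gamma(1) = -1.9445 (to 4 decimal places).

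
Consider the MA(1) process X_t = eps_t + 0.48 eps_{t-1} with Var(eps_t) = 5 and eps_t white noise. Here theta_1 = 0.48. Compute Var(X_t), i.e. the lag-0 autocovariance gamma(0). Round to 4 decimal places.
\gamma(0) = 6.1520

For an MA(q) process X_t = eps_t + sum_i theta_i eps_{t-i} with
Var(eps_t) = sigma^2, the variance is
  gamma(0) = sigma^2 * (1 + sum_i theta_i^2).
  sum_i theta_i^2 = (0.48)^2 = 0.2304.
  gamma(0) = 5 * (1 + 0.2304) = 5 * 1.2304 = 6.152, which rounds to 6.1520.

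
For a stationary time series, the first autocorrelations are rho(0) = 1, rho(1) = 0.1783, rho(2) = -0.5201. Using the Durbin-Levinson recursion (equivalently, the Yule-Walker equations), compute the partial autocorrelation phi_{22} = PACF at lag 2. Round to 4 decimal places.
\phi_{22} = -0.5700

The PACF at lag k is phi_{kk}, the last component of the solution
to the Yule-Walker system G_k phi = r_k where
  (G_k)_{ij} = rho(|i - j|), (r_k)_i = rho(i), i,j = 1..k.
Equivalently, Durbin-Levinson gives phi_{kk} iteratively:
  phi_{11} = rho(1)
  phi_{kk} = [rho(k) - sum_{j=1..k-1} phi_{k-1,j} rho(k-j)]
            / [1 - sum_{j=1..k-1} phi_{k-1,j} rho(j)],
  phi_{k,j} = phi_{k-1,j} - phi_{kk} phi_{k-1,k-j},  j = 1..k-1.
Step k = 1:
  phi_11 = rho(1) = 0.1783.
Step k = 2:
  phi_22 = [rho(2) - phi_11 rho(1)] / [1 - phi_11 rho(1)] = [-0.5201 - (0.1783)(0.1783)] / [1 - (0.1783)(0.1783)]
         = -0.55189089 / 0.96820911 = -0.57.
Therefore phi_{22} = -0.5700.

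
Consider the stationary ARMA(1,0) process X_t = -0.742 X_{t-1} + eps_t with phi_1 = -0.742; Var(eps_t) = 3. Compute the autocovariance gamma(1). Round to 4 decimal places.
\gamma(1) = -4.9529

Multiply the model equation by X_{t-k} and take expectations. With theta_0 = psi_0 = 1 and psi_j the MA(infinity) weights, this gives
  gamma(k) - sum_i phi_i gamma(k-i) = c_k,
  c_k = sigma^2 * sum_{j=k..q} theta_j psi_{j-k}   (c_k = 0 for k > q),
using gamma(-m) = gamma(m).
Pure AR (q = 0): c_0 = sigma^2 = 3, c_k = 0 for k >= 1.
Equations for k = 0 and k = 1 (AR order 1):
  gamma(0) = phi_1 gamma(1) + c_0
  gamma(1) = phi_1 gamma(0) + c_1
Substituting the second into the first: gamma(0) (1 - phi_1^2) = c_0 + phi_1 c_1, so
  gamma(0) = c_0 / (1 - phi_1^2) = 3 / (1 - (-0.742)^2) = 3 / 0.449436 = 6.675033.
  gamma(1) = phi_1 gamma(0) = (-0.742)(6.675033) = -4.952874.
Therefore gamma(1) = -4.9529 (to 4 decimal places).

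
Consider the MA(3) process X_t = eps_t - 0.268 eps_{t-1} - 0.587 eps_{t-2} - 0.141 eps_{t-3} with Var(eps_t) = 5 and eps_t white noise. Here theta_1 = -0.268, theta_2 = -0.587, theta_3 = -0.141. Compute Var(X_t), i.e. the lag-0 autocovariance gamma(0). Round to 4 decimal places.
\gamma(0) = 7.1814

For an MA(q) process X_t = eps_t + sum_i theta_i eps_{t-i} with
Var(eps_t) = sigma^2, the variance is
  gamma(0) = sigma^2 * (1 + sum_i theta_i^2).
  sum_i theta_i^2 = (-0.268)^2 + (-0.587)^2 + (-0.141)^2 = 0.071824 + 0.344569 + 0.019881 = 0.436274.
  gamma(0) = 5 * (1 + 0.436274) = 5 * 1.436274 = 7.18137, which rounds to 7.1814.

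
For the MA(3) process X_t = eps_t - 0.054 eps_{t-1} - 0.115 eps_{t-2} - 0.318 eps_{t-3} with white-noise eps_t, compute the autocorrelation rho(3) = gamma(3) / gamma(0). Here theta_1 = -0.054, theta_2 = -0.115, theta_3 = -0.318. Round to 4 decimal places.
\rho(3) = -0.2846

For an MA(q) process with theta_0 = 1, the autocovariance is
  gamma(k) = sigma^2 * sum_{i=0..q-k} theta_i * theta_{i+k},
and rho(k) = gamma(k) / gamma(0). Sigma^2 cancels.
  numerator   = (1)*(-0.318) = -0.318.
  denominator = (1)^2 + (-0.054)^2 + (-0.115)^2 + (-0.318)^2 = 1.117265.
  rho(3) = -0.318 / 1.117265 = -0.2846.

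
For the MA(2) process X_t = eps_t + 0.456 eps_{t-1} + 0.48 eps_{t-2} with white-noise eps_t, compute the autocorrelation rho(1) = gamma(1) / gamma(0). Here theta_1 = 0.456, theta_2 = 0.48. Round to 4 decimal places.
\rho(1) = 0.4692

For an MA(q) process with theta_0 = 1, the autocovariance is
  gamma(k) = sigma^2 * sum_{i=0..q-k} theta_i * theta_{i+k},
and rho(k) = gamma(k) / gamma(0). Sigma^2 cancels.
  numerator   = (1)*(0.456) + (0.456)*(0.48) = 0.67488.
  denominator = (1)^2 + (0.456)^2 + (0.48)^2 = 1.438336.
  rho(1) = 0.67488 / 1.438336 = 0.4692.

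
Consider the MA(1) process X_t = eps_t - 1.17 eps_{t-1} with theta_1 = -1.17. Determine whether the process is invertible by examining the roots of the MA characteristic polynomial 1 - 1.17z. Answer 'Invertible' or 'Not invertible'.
\text{Not invertible}

The MA(q) characteristic polynomial is P(z) = 1 - 1.17z.
Invertibility requires all roots to lie outside the unit circle, i.e. |z| > 1 for every root.
This is linear in z: 1 + (-1.17) z = 0  =>  z = -1/(-1.17) = 0.854701,  |z| = 0.854701.
Moduli of all roots: 0.8547.
All moduli strictly greater than 1? No.
Verdict: Not invertible.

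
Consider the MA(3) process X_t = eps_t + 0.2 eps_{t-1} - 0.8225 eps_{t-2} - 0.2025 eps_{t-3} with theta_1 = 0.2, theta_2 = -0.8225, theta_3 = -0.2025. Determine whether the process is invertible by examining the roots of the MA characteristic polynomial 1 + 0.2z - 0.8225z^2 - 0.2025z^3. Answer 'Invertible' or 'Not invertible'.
\text{Invertible}

The MA(q) characteristic polynomial is P(z) = 1 + 0.2z - 0.8225z^2 - 0.2025z^3.
Invertibility requires all roots to lie outside the unit circle, i.e. |z| > 1 for every root.
Degree 3: look for a simple real root z0 first, then factor out (1 - z/z0) and solve the remaining quadratic.
Testing z0 = -4: P(-4) = 1 + (0.2)(-4) + (-0.8225)(-4)^2 + (-0.2025)(-4)^3
  = 1 + (-0.8) + (-13.16) + (12.96) = 0.  So z_0 = -4 is a root, |z_0| = 4.
Divide out the factor (1 + 0.25 z) = (1 - z/z0) (since 1/z0 = -0.25):
  P(z) = (1 + 0.25 z)(1 + (-0.05) z + (-0.81) z^2)
  [check: z-coef -0.05 - (-0.25) = 0.2; z^2-coef -0.81 - (-0.25)(-0.05) = -0.8225; z^3-coef -(-0.25)(-0.81) = -0.2025.]
Remaining roots from the quadratic factor 1 + (-0.05) z + (-0.81) z^2:
  Set 1 + (-0.05) z + (-0.81) z^2 = 0, i.e. a z^2 + b z + c = 0 with a = -0.81, b = -0.05, c = 1.
  Discriminant D = b^2 - 4ac = (-0.05)^2 - 4*(-0.81)*1 = 0.0025 - (-3.24) = 3.2425.
  D >= 0, so the roots are real: z = (-b +/- sqrt(D)) / (2a) = (0.05 +/- 1.800694) / (-1.62).
    z_1 = (0.05 + 1.800694) / (-1.62) = -1.1424,   |z_1| = 1.1424.
    z_2 = (0.05 - 1.800694) / (-1.62) = 1.0807,   |z_2| = 1.0807.
Moduli of all roots: 4.0000, 1.1424, 1.0807.
All moduli strictly greater than 1? Yes.
Verdict: Invertible.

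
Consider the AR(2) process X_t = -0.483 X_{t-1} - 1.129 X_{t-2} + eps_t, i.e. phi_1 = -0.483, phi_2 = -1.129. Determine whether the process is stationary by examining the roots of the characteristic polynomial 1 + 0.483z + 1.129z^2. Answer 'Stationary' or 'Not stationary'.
\text{Not stationary}

The AR(p) characteristic polynomial is P(z) = 1 + 0.483z + 1.129z^2.
Stationarity requires all roots to lie outside the unit circle, i.e. |z| > 1 for every root.
Set 1 + (0.483) z + (1.129) z^2 = 0, i.e. a z^2 + b z + c = 0 with a = 1.129, b = 0.483, c = 1.
Discriminant D = b^2 - 4ac = (0.483)^2 - 4*(1.129)*1 = 0.233289 - (4.516) = -4.282711.
D < 0, so the roots are the complex-conjugate pair z = (-b +/- i sqrt(-D)) / (2a) = -0.2139 +/- 0.9165i.
For a conjugate pair |z|^2 = z * conj(z) = (product of roots) = c/a = 1/(1.129) = 0.88574, so |z| = sqrt(0.88574) = 0.9411 for both roots.
Moduli of all roots: 0.9411, 0.9411.
All moduli strictly greater than 1? No.
Verdict: Not stationary.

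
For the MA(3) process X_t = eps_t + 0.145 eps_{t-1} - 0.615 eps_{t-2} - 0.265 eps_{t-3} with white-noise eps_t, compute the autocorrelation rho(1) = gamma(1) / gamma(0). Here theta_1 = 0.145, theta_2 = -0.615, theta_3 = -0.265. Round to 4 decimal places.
\rho(1) = 0.1489

For an MA(q) process with theta_0 = 1, the autocovariance is
  gamma(k) = sigma^2 * sum_{i=0..q-k} theta_i * theta_{i+k},
and rho(k) = gamma(k) / gamma(0). Sigma^2 cancels.
  numerator   = (1)*(0.145) + (0.145)*(-0.615) + (-0.615)*(-0.265) = 0.2188.
  denominator = (1)^2 + (0.145)^2 + (-0.615)^2 + (-0.265)^2 = 1.469475.
  rho(1) = 0.2188 / 1.469475 = 0.1489.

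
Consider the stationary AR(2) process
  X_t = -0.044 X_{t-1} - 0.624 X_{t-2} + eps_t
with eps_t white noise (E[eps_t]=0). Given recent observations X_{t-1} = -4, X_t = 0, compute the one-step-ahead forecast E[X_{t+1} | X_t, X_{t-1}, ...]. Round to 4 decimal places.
E[X_{t+1} \mid \mathcal F_t] = 2.4960

For an AR(p) model X_t = c + sum_i phi_i X_{t-i} + eps_t, the
one-step-ahead conditional mean is
  E[X_{t+1} | X_t, ...] = c + sum_i phi_i X_{t+1-i}.
Substitute known values:
  E[X_{t+1} | ...] = (-0.044) * (0) + (-0.624) * (-4)
                   = 2.4960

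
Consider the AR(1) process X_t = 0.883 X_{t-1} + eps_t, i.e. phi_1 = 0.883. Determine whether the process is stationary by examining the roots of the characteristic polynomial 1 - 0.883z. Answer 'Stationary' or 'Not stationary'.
\text{Stationary}

The AR(p) characteristic polynomial is P(z) = 1 - 0.883z.
Stationarity requires all roots to lie outside the unit circle, i.e. |z| > 1 for every root.
This is linear in z: 1 + (-0.883) z = 0  =>  z = -1/(-0.883) = 1.132503,  |z| = 1.132503.
Moduli of all roots: 1.1325.
All moduli strictly greater than 1? Yes.
Verdict: Stationary.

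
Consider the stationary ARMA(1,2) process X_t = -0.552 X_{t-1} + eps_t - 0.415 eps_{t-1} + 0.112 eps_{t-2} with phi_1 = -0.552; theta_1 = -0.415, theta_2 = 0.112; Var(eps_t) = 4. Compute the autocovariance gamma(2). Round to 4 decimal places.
\gamma(2) = 4.6930

Multiply the model equation by X_{t-k} and take expectations. With theta_0 = psi_0 = 1 and psi_j the MA(infinity) weights, this gives
  gamma(k) - sum_i phi_i gamma(k-i) = c_k,
  c_k = sigma^2 * sum_{j=k..q} theta_j psi_{j-k}   (c_k = 0 for k > q),
using gamma(-m) = gamma(m).
psi-weights needed (psi_j = theta_j + sum_i phi_i psi_{j-i}):
  psi_1 = theta_1 + phi_1 = -0.415 + (-0.552) = -0.967
  psi_2 = theta_2 + phi_1 psi_1 = 0.112 + (-0.552)(-0.967) = 0.645784
Right-hand sides:
  c_0 = sigma^2 (1 + theta_1 psi_1 + theta_2 psi_2) = 4 * (1 + (-0.415)(-0.967) + (0.112)(0.645784)) = 4 * 1.473633 = 5.894531
  c_1 = sigma^2 (theta_1 + theta_2 psi_1) = 4 * (-0.415 + (0.112)(-0.967)) = -2.093216
  c_2 = sigma^2 theta_2 = 4 * (0.112) = 0.448
Equations for k = 0 and k = 1 (AR order 1):
  gamma(0) = phi_1 gamma(1) + c_0
  gamma(1) = phi_1 gamma(0) + c_1
Substituting the second into the first: gamma(0) (1 - phi_1^2) = c_0 + phi_1 c_1, so
  gamma(0) = (c_0 + phi_1 c_1) / (1 - phi_1^2) = (5.894531 + (-0.552)(-2.093216)) / (1 - (-0.552)^2) = 7.049986 / 0.695296 = 10.139547.
  gamma(1) = phi_1 gamma(0) + c_1 = (-0.552)(10.139547) + (-2.093216) = -7.690246.
For k = 2: gamma(2) = phi_1 gamma(1) + c_2
  = (-0.552)(-7.690246) + (0.448) = 4.693016.
Therefore gamma(2) = 4.6930 (to 4 decimal places).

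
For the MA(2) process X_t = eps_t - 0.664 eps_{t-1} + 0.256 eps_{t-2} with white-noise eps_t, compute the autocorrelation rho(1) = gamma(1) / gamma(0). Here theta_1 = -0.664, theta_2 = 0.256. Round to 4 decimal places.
\rho(1) = -0.5536

For an MA(q) process with theta_0 = 1, the autocovariance is
  gamma(k) = sigma^2 * sum_{i=0..q-k} theta_i * theta_{i+k},
and rho(k) = gamma(k) / gamma(0). Sigma^2 cancels.
  numerator   = (1)*(-0.664) + (-0.664)*(0.256) = -0.833984.
  denominator = (1)^2 + (-0.664)^2 + (0.256)^2 = 1.506432.
  rho(1) = -0.833984 / 1.506432 = -0.5536.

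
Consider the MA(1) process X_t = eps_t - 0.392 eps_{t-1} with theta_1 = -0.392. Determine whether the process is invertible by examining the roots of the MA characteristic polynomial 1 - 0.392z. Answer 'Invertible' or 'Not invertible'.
\text{Invertible}

The MA(q) characteristic polynomial is P(z) = 1 - 0.392z.
Invertibility requires all roots to lie outside the unit circle, i.e. |z| > 1 for every root.
This is linear in z: 1 + (-0.392) z = 0  =>  z = -1/(-0.392) = 2.55102,  |z| = 2.55102.
Moduli of all roots: 2.5510.
All moduli strictly greater than 1? Yes.
Verdict: Invertible.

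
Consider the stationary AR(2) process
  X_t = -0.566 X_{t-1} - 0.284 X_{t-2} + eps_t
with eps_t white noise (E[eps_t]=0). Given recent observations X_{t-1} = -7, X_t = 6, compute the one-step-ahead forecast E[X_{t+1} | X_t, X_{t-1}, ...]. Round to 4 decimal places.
E[X_{t+1} \mid \mathcal F_t] = -1.4080

For an AR(p) model X_t = c + sum_i phi_i X_{t-i} + eps_t, the
one-step-ahead conditional mean is
  E[X_{t+1} | X_t, ...] = c + sum_i phi_i X_{t+1-i}.
Substitute known values:
  E[X_{t+1} | ...] = (-0.566) * (6) + (-0.284) * (-7)
                   = -1.4080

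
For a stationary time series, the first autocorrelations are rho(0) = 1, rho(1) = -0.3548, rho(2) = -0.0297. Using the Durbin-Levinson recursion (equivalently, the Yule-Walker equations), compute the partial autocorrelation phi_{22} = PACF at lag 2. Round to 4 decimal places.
\phi_{22} = -0.1780

The PACF at lag k is phi_{kk}, the last component of the solution
to the Yule-Walker system G_k phi = r_k where
  (G_k)_{ij} = rho(|i - j|), (r_k)_i = rho(i), i,j = 1..k.
Equivalently, Durbin-Levinson gives phi_{kk} iteratively:
  phi_{11} = rho(1)
  phi_{kk} = [rho(k) - sum_{j=1..k-1} phi_{k-1,j} rho(k-j)]
            / [1 - sum_{j=1..k-1} phi_{k-1,j} rho(j)],
  phi_{k,j} = phi_{k-1,j} - phi_{kk} phi_{k-1,k-j},  j = 1..k-1.
Step k = 1:
  phi_11 = rho(1) = -0.3548.
Step k = 2:
  phi_22 = [rho(2) - phi_11 rho(1)] / [1 - phi_11 rho(1)] = [-0.0297 - (-0.3548)(-0.3548)] / [1 - (-0.3548)(-0.3548)]
         = -0.15558304 / 0.87411696 = -0.178.
Therefore phi_{22} = -0.1780.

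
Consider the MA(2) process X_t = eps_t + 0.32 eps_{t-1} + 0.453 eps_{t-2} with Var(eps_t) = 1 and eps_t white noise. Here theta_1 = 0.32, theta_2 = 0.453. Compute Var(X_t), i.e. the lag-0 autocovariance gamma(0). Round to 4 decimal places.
\gamma(0) = 1.3076

For an MA(q) process X_t = eps_t + sum_i theta_i eps_{t-i} with
Var(eps_t) = sigma^2, the variance is
  gamma(0) = sigma^2 * (1 + sum_i theta_i^2).
  sum_i theta_i^2 = (0.32)^2 + (0.453)^2 = 0.1024 + 0.205209 = 0.307609.
  gamma(0) = 1 * (1 + 0.307609) = 1 * 1.307609 = 1.307609, which rounds to 1.3076.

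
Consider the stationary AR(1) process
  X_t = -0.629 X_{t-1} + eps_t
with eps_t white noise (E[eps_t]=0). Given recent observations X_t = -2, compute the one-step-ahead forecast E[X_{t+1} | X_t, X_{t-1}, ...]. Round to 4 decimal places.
E[X_{t+1} \mid \mathcal F_t] = 1.2580

For an AR(p) model X_t = c + sum_i phi_i X_{t-i} + eps_t, the
one-step-ahead conditional mean is
  E[X_{t+1} | X_t, ...] = c + sum_i phi_i X_{t+1-i}.
Substitute known values:
  E[X_{t+1} | ...] = (-0.629) * (-2)
                   = 1.2580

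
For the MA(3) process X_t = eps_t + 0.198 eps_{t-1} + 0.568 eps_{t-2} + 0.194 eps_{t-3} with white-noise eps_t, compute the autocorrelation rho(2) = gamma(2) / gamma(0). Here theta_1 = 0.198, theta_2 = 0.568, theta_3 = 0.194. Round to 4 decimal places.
\rho(2) = 0.4333

For an MA(q) process with theta_0 = 1, the autocovariance is
  gamma(k) = sigma^2 * sum_{i=0..q-k} theta_i * theta_{i+k},
and rho(k) = gamma(k) / gamma(0). Sigma^2 cancels.
  numerator   = (1)*(0.568) + (0.198)*(0.194) = 0.606412.
  denominator = (1)^2 + (0.198)^2 + (0.568)^2 + (0.194)^2 = 1.399464.
  rho(2) = 0.606412 / 1.399464 = 0.4333.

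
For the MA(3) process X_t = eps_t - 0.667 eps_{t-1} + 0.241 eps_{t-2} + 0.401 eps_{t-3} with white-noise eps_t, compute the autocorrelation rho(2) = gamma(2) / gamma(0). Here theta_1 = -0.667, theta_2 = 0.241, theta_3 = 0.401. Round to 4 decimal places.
\rho(2) = -0.0159

For an MA(q) process with theta_0 = 1, the autocovariance is
  gamma(k) = sigma^2 * sum_{i=0..q-k} theta_i * theta_{i+k},
and rho(k) = gamma(k) / gamma(0). Sigma^2 cancels.
  numerator   = (1)*(0.241) + (-0.667)*(0.401) = -0.026467.
  denominator = (1)^2 + (-0.667)^2 + (0.241)^2 + (0.401)^2 = 1.663771.
  rho(2) = -0.026467 / 1.663771 = -0.0159.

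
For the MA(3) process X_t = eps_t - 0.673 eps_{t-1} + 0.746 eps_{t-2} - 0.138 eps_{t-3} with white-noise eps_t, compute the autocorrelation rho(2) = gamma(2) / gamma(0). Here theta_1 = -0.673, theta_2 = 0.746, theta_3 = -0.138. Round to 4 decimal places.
\rho(2) = 0.4135

For an MA(q) process with theta_0 = 1, the autocovariance is
  gamma(k) = sigma^2 * sum_{i=0..q-k} theta_i * theta_{i+k},
and rho(k) = gamma(k) / gamma(0). Sigma^2 cancels.
  numerator   = (1)*(0.746) + (-0.673)*(-0.138) = 0.838874.
  denominator = (1)^2 + (-0.673)^2 + (0.746)^2 + (-0.138)^2 = 2.028489.
  rho(2) = 0.838874 / 2.028489 = 0.4135.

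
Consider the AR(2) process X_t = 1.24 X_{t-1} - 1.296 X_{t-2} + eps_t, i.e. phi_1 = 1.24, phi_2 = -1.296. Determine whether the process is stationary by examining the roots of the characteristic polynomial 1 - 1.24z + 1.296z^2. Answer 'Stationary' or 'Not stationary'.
\text{Not stationary}

The AR(p) characteristic polynomial is P(z) = 1 - 1.24z + 1.296z^2.
Stationarity requires all roots to lie outside the unit circle, i.e. |z| > 1 for every root.
Set 1 + (-1.24) z + (1.296) z^2 = 0, i.e. a z^2 + b z + c = 0 with a = 1.296, b = -1.24, c = 1.
Discriminant D = b^2 - 4ac = (-1.24)^2 - 4*(1.296)*1 = 1.5376 - (5.184) = -3.6464.
D < 0, so the roots are the complex-conjugate pair z = (-b +/- i sqrt(-D)) / (2a) = 0.4784 +/- 0.7367i.
For a conjugate pair |z|^2 = z * conj(z) = (product of roots) = c/a = 1/(1.296) = 0.771605, so |z| = sqrt(0.771605) = 0.8784 for both roots.
Moduli of all roots: 0.8784, 0.8784.
All moduli strictly greater than 1? No.
Verdict: Not stationary.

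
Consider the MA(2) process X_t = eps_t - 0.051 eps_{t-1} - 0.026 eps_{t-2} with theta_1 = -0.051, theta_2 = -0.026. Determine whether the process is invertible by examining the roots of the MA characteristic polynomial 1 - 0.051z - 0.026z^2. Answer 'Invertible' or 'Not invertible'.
\text{Invertible}

The MA(q) characteristic polynomial is P(z) = 1 - 0.051z - 0.026z^2.
Invertibility requires all roots to lie outside the unit circle, i.e. |z| > 1 for every root.
Set 1 + (-0.051) z + (-0.026) z^2 = 0, i.e. a z^2 + b z + c = 0 with a = -0.026, b = -0.051, c = 1.
Discriminant D = b^2 - 4ac = (-0.051)^2 - 4*(-0.026)*1 = 0.002601 - (-0.104) = 0.106601.
D >= 0, so the roots are real: z = (-b +/- sqrt(D)) / (2a) = (0.051 +/- 0.326498) / (-0.052).
  z_1 = (0.051 + 0.326498) / (-0.052) = -7.2596,   |z_1| = 7.2596.
  z_2 = (0.051 - 0.326498) / (-0.052) = 5.298,   |z_2| = 5.298.
Moduli of all roots: 7.2596, 5.2980.
All moduli strictly greater than 1? Yes.
Verdict: Invertible.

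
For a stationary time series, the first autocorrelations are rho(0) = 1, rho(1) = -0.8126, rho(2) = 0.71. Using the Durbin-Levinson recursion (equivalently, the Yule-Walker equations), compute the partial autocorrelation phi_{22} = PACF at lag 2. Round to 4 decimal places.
\phi_{22} = 0.1463

The PACF at lag k is phi_{kk}, the last component of the solution
to the Yule-Walker system G_k phi = r_k where
  (G_k)_{ij} = rho(|i - j|), (r_k)_i = rho(i), i,j = 1..k.
Equivalently, Durbin-Levinson gives phi_{kk} iteratively:
  phi_{11} = rho(1)
  phi_{kk} = [rho(k) - sum_{j=1..k-1} phi_{k-1,j} rho(k-j)]
            / [1 - sum_{j=1..k-1} phi_{k-1,j} rho(j)],
  phi_{k,j} = phi_{k-1,j} - phi_{kk} phi_{k-1,k-j},  j = 1..k-1.
Step k = 1:
  phi_11 = rho(1) = -0.8126.
Step k = 2:
  phi_22 = [rho(2) - phi_11 rho(1)] / [1 - phi_11 rho(1)] = [0.71 - (-0.8126)(-0.8126)] / [1 - (-0.8126)(-0.8126)]
         = 0.04968124 / 0.33968124 = 0.1463.
Therefore phi_{22} = 0.1463.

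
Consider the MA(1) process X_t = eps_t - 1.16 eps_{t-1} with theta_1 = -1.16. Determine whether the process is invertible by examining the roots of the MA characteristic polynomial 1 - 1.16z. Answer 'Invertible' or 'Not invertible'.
\text{Not invertible}

The MA(q) characteristic polynomial is P(z) = 1 - 1.16z.
Invertibility requires all roots to lie outside the unit circle, i.e. |z| > 1 for every root.
This is linear in z: 1 + (-1.16) z = 0  =>  z = -1/(-1.16) = 0.862069,  |z| = 0.862069.
Moduli of all roots: 0.8621.
All moduli strictly greater than 1? No.
Verdict: Not invertible.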